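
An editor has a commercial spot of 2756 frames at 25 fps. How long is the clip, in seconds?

Running time = 2756 / (25) = 110.24 s.

110.24 seconds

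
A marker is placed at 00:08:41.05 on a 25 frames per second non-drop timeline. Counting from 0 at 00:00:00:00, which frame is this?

Total seconds to the label: (0 × 3600 + 8 × 60 + 41) = 521.
Frame index = 521 × 25 + 5 = 13030.

13030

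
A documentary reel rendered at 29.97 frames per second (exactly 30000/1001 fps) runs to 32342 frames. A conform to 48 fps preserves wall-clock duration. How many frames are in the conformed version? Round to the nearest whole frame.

51799 frames

Frames at target rate = 32342 × (48) / (30000/1001) = 32374342/625 ≈ 51798.947.
Nearest whole frame: 51799.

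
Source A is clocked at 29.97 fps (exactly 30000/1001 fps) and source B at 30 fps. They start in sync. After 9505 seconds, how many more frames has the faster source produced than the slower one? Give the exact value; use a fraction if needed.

285150/1001 frames

A emits 30000/1001 × 9505 = 285150000/1001 frames; B emits 30 × 9505 = 285150.
Difference = 285150/1001 frames (≈ 284.8651); B is ahead of A.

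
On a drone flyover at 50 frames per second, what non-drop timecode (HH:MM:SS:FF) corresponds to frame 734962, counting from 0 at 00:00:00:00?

04:04:59:12

734962 ÷ 50 = 14699 full seconds, remainder 12 frames.
14699 s = 4 h 4 min 59 s.
Timecode: 04:04:59:12.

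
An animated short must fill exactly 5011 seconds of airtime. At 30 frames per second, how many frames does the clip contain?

150330 frames

Frames = 5011 × 30 = 150330.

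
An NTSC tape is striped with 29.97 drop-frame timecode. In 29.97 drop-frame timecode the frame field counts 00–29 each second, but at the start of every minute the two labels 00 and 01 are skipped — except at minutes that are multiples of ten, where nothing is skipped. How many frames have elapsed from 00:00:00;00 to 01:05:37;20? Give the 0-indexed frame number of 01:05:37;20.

Complete 10-minute blocks: 6, each 17982 frames → 107892.
Remaining 5 whole minutes in the current block: 1800 + 4 × 1798 = 8992 frames.
Within the current minute: 37 × 30 + 20 − 2 = 1128 (labels ;00/;01 skipped at this minute). Total = 107892 + 8992 + 1128 = 118012.

118012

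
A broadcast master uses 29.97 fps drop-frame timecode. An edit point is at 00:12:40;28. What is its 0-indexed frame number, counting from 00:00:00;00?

Complete 10-minute blocks: 1, each 17982 frames → 17982.
Remaining 2 whole minutes in the current block: 1800 + 1 × 1798 = 3598 frames.
Within the current minute: 40 × 30 + 28 − 2 = 1226 (labels ;00/;01 skipped at this minute). Total = 17982 + 3598 + 1226 = 22806.

22806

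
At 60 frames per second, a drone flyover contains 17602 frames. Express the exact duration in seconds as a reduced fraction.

8801/30 seconds

Running time = 17602 ÷ (60) = 17602 × 1/60 = 8801/30 s.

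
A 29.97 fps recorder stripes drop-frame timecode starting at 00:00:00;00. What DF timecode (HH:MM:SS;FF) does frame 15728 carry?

Each 10-minute DF block holds 10 × 60 × 30 − 9 × 2 = 17982 frames. 15728 ÷ 17982 → 0 full blocks, remainder 15728.
Within the partial block the first minute is 1800 frames and each further minute 1798, so 8 further minute boundaries passed. Total skipped labels = 18 × 0 + 2 × 8 = 16.
Non-drop label index = 15728 + 16 = 15744; at 30 labels/s that is 00:08:44:24, i.e. DF 00:08:44;24.

00:08:44;24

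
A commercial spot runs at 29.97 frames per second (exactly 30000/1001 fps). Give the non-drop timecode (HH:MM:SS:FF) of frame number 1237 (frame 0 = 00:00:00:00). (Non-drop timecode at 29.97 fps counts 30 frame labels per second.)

1237 ÷ 30 = 41 full seconds, remainder 7 frames.
41 s = 0 h 0 min 41 s.
Timecode: 00:00:41:07.

00:00:41:07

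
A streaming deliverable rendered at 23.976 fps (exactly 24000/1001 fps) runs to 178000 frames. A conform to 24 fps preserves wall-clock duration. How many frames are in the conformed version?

Target frames = source frames × (target rate / source rate) = 178000 × (24)/(24000/1001) = 178000 × 1001/1000 = 178178.

178178 frames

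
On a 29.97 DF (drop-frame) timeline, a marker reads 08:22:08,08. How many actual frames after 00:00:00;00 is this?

Complete 10-minute blocks: 50, each 17982 frames → 899100.
Remaining 2 whole minutes in the current block: 1800 + 1 × 1798 = 3598 frames.
Within the current minute: 8 × 30 + 8 − 2 = 246 (labels ;00/;01 skipped at this minute). Total = 899100 + 3598 + 246 = 902944.

902944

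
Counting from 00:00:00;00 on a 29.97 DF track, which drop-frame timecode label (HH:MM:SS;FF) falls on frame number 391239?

03:37:34;11

Each 10-minute DF block holds 10 × 60 × 30 − 9 × 2 = 17982 frames. 391239 ÷ 17982 → 21 full blocks, remainder 13617.
Within the partial block the first minute is 1800 frames and each further minute 1798, so 7 further minute boundaries passed. Total skipped labels = 18 × 21 + 2 × 7 = 392.
Non-drop label index = 391239 + 392 = 391631; at 30 labels/s that is 03:37:34:11, i.e. DF 03:37:34;11.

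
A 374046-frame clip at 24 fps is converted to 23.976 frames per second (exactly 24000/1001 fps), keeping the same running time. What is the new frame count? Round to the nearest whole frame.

373672 frames

Frames at target rate = 374046 × (24000/1001) / (24) = 374046000/1001 ≈ 373672.328.
Nearest whole frame: 373672.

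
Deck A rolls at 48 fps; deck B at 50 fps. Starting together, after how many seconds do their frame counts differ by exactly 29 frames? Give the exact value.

The gap grows by |50 − 48| = 2 frames per second.
Time for a 29-frame gap: 29 ÷ (2) = 14.5 s.

14.5 seconds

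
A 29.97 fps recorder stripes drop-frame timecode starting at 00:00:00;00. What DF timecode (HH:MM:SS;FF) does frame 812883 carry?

07:32:03;07

Each 10-minute DF block holds 10 × 60 × 30 − 9 × 2 = 17982 frames. 812883 ÷ 17982 → 45 full blocks, remainder 3693.
Within the partial block the first minute is 1800 frames and each further minute 1798, so 2 further minute boundaries passed. Total skipped labels = 18 × 45 + 2 × 2 = 814.
Non-drop label index = 812883 + 814 = 813697; at 30 labels/s that is 07:32:03:07, i.e. DF 07:32:03;07.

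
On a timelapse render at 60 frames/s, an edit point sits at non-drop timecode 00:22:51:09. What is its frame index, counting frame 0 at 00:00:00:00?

82269

Total seconds to the label: (0 × 3600 + 22 × 60 + 51) = 1371.
Frame index = 1371 × 60 + 9 = 82269.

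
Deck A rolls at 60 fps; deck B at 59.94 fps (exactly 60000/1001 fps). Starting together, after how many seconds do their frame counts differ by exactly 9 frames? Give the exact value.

150.15 seconds

The gap grows by |60000/1001 − 60| = 60/1001 frames per second.
Time for a 9-frame gap: 9 ÷ (60/1001) = 150.15 s.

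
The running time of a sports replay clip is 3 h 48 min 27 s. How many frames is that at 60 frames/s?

3 h 48 min 27 s = 13707 s.
Frames = 13707 × 60 = 822420.

822420 frames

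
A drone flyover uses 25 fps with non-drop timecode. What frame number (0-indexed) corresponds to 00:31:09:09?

Total seconds to the label: (0 × 3600 + 31 × 60 + 9) = 1869.
Frame index = 1869 × 25 + 9 = 46734.

46734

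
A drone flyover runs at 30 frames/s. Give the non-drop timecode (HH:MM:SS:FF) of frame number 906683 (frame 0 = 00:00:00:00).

906683 ÷ 30 = 30222 full seconds, remainder 23 frames.
30222 s = 8 h 23 min 42 s.
Timecode: 08:23:42:23.

08:23:42:23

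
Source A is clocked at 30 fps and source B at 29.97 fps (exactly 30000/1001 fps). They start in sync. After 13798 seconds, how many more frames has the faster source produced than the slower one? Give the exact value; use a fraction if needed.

413940/1001 frames

A emits 30 × 13798 = 413940 frames; B emits 30000/1001 × 13798 = 413940000/1001.
Difference = 413940/1001 frames (≈ 413.5265); B is behind A.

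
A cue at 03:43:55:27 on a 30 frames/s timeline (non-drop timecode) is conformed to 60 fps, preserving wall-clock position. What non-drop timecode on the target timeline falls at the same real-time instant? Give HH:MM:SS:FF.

03:43:55:54

Source frame index: (3×3600 + 43×60 + 55) × 30 + 27 = 403077.
Real time: 403077 / (30) = 134359/10 s.
Target frame: (134359/10) × (60) = 806154.
At 60 labels/s: frame 806154 → 03:43:55:54.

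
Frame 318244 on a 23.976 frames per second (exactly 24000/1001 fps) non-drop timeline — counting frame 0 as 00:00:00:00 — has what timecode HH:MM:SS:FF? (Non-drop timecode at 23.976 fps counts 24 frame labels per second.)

03:41:00:04

318244 ÷ 24 = 13260 full seconds, remainder 4 frames.
13260 s = 3 h 41 min 0 s.
Timecode: 03:41:00:04.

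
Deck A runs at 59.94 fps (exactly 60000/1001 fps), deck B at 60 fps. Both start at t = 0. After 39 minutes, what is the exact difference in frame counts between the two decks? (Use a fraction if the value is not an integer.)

10800/77 frames

39 min = 2340 s.
A emits 60000/1001 × 2340 = 10800000/77 frames; B emits 60 × 2340 = 140400.
Difference = 10800/77 frames (≈ 140.2597); B is ahead of A.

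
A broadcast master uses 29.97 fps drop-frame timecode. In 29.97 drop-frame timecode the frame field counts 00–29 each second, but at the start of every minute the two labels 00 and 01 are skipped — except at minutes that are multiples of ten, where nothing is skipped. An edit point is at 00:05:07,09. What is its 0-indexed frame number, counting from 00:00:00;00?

9209

Complete 10-minute blocks: 0, each 17982 frames → 0.
Remaining 5 whole minutes in the current block: 1800 + 4 × 1798 = 8992 frames.
Within the current minute: 7 × 30 + 9 − 2 = 217 (labels ;00/;01 skipped at this minute). Total = 0 + 8992 + 217 = 9209.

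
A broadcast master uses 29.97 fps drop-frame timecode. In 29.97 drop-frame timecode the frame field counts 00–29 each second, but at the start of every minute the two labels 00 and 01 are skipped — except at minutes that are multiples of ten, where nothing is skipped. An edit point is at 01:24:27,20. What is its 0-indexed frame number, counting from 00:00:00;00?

151878

As if non-drop at 30 labels/s: (1 × 3600 + 24 × 60 + 27) × 30 + 20 = 152030.
Minute boundaries passed: 84; those not divisible by 10: 84 − 8 = 76; dropped labels = 2 × 76 = 152.
Actual frame index = 152030 − 152 = 151878.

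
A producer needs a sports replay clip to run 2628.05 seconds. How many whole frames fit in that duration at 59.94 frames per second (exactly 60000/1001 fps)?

Frames = 2628.05 × 60000/1001 = 157683000/1001 ≈ 157525.4745.
Complete frames: 157525.

157525 frames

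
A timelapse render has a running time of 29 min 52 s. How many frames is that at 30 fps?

53760 frames

29 min 52 s = 1792 s.
Frames = 1792 × 30 = 53760.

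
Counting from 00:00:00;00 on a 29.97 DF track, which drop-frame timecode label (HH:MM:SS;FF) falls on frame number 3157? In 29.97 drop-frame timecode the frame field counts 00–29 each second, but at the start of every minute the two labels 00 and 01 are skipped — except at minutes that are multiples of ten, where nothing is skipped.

00:01:45;09

Each 10-minute DF block holds 10 × 60 × 30 − 9 × 2 = 17982 frames. 3157 ÷ 17982 → 0 full blocks, remainder 3157.
Within the partial block the first minute is 1800 frames and each further minute 1798, so 1 further minute boundary passed. Total skipped labels = 18 × 0 + 2 × 1 = 2.
Non-drop label index = 3157 + 2 = 3159; at 30 labels/s that is 00:01:45:09, i.e. DF 00:01:45;09.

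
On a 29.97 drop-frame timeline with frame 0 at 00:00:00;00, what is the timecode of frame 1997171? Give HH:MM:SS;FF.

Ten DF minutes hold 17982 frames, so frame 1997171 lies in block 111 (frames 1996002–2013983) with 1169 frames into that block.
The block's first minute is 1800 frames and the rest 1798 each; 1169 frames reaches minute 0, so 111 × 18 + 0 × 2 = 1998 labels have been skipped so far.
Adding those back, label number 1997171 + 1998 = 1999169 at 30 labels/s is 66638 s + 29 f = 18 h 30 min 38 s frame 29, i.e. 18:30:38;29.

18:30:38;29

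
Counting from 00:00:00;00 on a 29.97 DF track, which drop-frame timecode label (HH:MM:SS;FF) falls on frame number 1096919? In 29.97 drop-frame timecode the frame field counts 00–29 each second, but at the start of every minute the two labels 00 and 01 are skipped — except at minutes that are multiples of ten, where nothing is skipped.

Ten DF minutes hold 17982 frames, so frame 1096919 lies in block 61 (frames 1096902–1114883) with 17 frames into that block.
The block's first minute is 1800 frames and the rest 1798 each; 17 frames reaches minute 0, so 61 × 18 + 0 × 2 = 1098 labels have been skipped so far.
Adding those back, label number 1096919 + 1098 = 1098017 at 30 labels/s is 36600 s + 17 f = 10 h 10 min 0 s frame 17, i.e. 10:10:00;17.

10:10:00;17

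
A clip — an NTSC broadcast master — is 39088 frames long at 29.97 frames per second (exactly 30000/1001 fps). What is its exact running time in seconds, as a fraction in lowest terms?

2445443/1875 seconds

Running time = 39088 ÷ (30000/1001) = 39088 × 1001/30000 = 2445443/1875 s.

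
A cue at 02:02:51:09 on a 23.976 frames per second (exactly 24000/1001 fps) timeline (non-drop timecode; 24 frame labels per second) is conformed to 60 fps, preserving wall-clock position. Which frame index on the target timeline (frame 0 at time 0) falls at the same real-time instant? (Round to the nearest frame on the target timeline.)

Source frame index: (2×3600 + 2×60 + 51) × 24 + 9 = 176913.
Real time: 176913 / (24000/1001) = 59029971/8000 s.
Target frame: (59029971/8000) × (60) = 177089913/400 ≈ 442724.782 → 442725.

frame 442725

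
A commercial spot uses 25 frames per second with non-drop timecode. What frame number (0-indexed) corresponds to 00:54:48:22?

frame 82222

Total seconds to the label: (0 × 3600 + 54 × 60 + 48) = 3288.
Frame index = 3288 × 25 + 22 = 82222.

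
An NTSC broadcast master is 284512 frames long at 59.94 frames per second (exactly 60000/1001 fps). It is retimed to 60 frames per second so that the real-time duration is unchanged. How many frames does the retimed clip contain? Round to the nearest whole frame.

284797 frames

Frames at target rate = 284512 × (60) / (60000/1001) = 35599564/125 ≈ 284796.512.
Nearest whole frame: 284797.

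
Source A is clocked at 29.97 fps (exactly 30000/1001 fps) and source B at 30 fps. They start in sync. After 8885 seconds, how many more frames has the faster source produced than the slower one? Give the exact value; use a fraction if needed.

A emits 30000/1001 × 8885 = 266550000/1001 frames; B emits 30 × 8885 = 266550.
Difference = 266550/1001 frames (≈ 266.2837); B is ahead of A.

266550/1001 frames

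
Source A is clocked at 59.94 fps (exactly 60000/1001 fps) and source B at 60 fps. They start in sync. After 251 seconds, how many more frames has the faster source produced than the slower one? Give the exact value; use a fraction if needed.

15060/1001 frames

A emits 60000/1001 × 251 = 15060000/1001 frames; B emits 60 × 251 = 15060.
Difference = 15060/1001 frames (≈ 15.0450); B is ahead of A.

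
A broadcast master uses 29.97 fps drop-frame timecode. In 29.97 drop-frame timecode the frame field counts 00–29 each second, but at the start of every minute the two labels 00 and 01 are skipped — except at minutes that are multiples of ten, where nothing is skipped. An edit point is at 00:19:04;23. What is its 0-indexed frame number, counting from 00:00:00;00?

34307

As if non-drop at 30 labels/s: (0 × 3600 + 19 × 60 + 4) × 30 + 23 = 34343.
Minute boundaries passed: 19; those not divisible by 10: 19 − 1 = 18; dropped labels = 2 × 18 = 36.
Actual frame index = 34343 − 36 = 34307.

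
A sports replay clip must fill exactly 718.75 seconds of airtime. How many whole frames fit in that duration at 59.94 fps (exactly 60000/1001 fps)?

43081 frames

Frames = 718.75 × 60000/1001 = 43125000/1001 ≈ 43081.9181.
Complete frames: 43081.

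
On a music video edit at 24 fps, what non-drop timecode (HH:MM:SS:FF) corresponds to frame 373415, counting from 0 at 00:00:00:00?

373415 ÷ 24 = 15558 full seconds, remainder 23 frames.
15558 s = 4 h 19 min 18 s.
Timecode: 04:19:18:23.

04:19:18:23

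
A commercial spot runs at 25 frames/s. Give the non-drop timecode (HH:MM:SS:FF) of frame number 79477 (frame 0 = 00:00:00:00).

00:52:59:02

79477 ÷ 25 = 3179 full seconds, remainder 2 frames.
3179 s = 0 h 52 min 59 s.
Timecode: 00:52:59:02.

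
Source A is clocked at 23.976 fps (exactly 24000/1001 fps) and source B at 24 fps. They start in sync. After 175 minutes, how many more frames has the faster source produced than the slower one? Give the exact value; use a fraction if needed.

175 min = 10500 s.
A emits 24000/1001 × 10500 = 36000000/143 frames; B emits 24 × 10500 = 252000.
Difference = 36000/143 frames (≈ 251.7483); B is ahead of A.

36000/143 frames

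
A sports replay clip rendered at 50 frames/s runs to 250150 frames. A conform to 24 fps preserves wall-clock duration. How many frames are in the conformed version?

120072 frames

Target frames = source frames × (target rate / source rate) = 250150 × (24)/(50) = 250150 × 12/25 = 120072.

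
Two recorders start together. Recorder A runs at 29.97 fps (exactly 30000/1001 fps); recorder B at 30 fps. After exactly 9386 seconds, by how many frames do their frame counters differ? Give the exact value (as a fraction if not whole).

21660/77 frames

A emits 30000/1001 × 9386 = 21660000/77 frames; B emits 30 × 9386 = 281580.
Difference = 21660/77 frames (≈ 281.2987); B is ahead of A.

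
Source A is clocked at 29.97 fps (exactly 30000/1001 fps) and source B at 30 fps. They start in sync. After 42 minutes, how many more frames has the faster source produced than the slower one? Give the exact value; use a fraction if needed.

10800/143 frames

42 min = 2520 s.
A emits 30000/1001 × 2520 = 10800000/143 frames; B emits 30 × 2520 = 75600.
Difference = 10800/143 frames (≈ 75.5245); B is ahead of A.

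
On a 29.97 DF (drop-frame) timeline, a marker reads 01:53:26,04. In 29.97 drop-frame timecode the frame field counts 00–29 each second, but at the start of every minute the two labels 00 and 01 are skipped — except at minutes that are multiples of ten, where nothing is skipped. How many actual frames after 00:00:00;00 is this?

Complete 10-minute blocks: 11, each 17982 frames → 197802.
Remaining 3 whole minutes in the current block: 1800 + 2 × 1798 = 5396 frames.
Within the current minute: 26 × 30 + 4 − 2 = 782 (labels ;00/;01 skipped at this minute). Total = 197802 + 5396 + 782 = 203980.

203980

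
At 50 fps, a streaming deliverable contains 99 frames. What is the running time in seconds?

1.98 seconds

Running time = 99 / (50) = 1.98 s.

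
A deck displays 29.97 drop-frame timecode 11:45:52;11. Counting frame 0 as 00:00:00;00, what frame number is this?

Complete 10-minute blocks: 70, each 17982 frames → 1258740.
Remaining 5 whole minutes in the current block: 1800 + 4 × 1798 = 8992 frames.
Within the current minute: 52 × 30 + 11 − 2 = 1569 (labels ;00/;01 skipped at this minute). Total = 1258740 + 8992 + 1569 = 1269301.

1269301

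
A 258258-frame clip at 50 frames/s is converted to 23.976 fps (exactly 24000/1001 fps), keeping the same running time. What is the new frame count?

Target frames = source frames × (target rate / source rate) = 258258 × (24000/1001)/(50) = 258258 × 480/1001 = 123840.

123840 frames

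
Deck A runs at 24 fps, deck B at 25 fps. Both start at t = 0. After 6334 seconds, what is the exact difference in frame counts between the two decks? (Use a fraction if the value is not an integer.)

A emits 24 × 6334 = 152016 frames; B emits 25 × 6334 = 158350.
Difference = 6334 frames; B is ahead of A.

6334 frames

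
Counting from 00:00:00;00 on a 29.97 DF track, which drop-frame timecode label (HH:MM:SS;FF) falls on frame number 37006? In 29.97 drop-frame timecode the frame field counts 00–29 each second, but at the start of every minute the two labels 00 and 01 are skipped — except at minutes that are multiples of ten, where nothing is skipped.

00:20:34;22

Ten DF minutes hold 17982 frames, so frame 37006 lies in block 2 (frames 35964–53945) with 1042 frames into that block.
The block's first minute is 1800 frames and the rest 1798 each; 1042 frames reaches minute 0, so 2 × 18 + 0 × 2 = 36 labels have been skipped so far.
Adding those back, label number 37006 + 36 = 37042 at 30 labels/s is 1234 s + 22 f = 0 h 20 min 34 s frame 22, i.e. 00:20:34;22.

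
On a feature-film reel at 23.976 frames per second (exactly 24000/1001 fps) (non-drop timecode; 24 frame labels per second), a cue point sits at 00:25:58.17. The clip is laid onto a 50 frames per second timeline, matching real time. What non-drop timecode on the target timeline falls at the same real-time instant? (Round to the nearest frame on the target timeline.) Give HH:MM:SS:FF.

00:26:00:13

Source frame index: (0×3600 + 25×60 + 58) × 24 + 17 = 37409.
Real time: 37409 / (24000/1001) = 37446409/24000 s.
Target frame: (37446409/24000) × (50) = 37446409/480 ≈ 78013.352 → 78013.
At 50 labels/s: frame 78013 → 00:26:00:13.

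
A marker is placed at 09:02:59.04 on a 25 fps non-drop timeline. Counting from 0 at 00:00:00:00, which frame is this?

frame 814479

Total seconds to the label: (9 × 3600 + 2 × 60 + 59) = 32579.
Frame index = 32579 × 25 + 4 = 814479.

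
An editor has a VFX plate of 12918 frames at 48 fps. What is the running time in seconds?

Running time = 12918 / (48) = 269.125 s.

269.125 seconds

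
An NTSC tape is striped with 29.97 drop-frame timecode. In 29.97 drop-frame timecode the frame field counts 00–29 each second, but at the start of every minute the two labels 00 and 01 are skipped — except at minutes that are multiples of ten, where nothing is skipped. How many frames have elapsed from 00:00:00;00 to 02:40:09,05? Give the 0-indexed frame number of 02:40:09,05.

287987

As if non-drop at 30 labels/s: (2 × 3600 + 40 × 60 + 9) × 30 + 5 = 288275.
Minute boundaries passed: 160; those not divisible by 10: 160 − 16 = 144; dropped labels = 2 × 144 = 288.
Actual frame index = 288275 − 288 = 287987.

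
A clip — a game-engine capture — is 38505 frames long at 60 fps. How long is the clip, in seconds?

Running time = 38505 / (60) = 641.75 s.

641.75 seconds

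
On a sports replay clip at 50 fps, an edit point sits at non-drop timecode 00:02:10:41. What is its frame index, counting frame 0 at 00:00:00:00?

Total seconds to the label: (0 × 3600 + 2 × 60 + 10) = 130.
Frame index = 130 × 50 + 41 = 6541.

frame 6541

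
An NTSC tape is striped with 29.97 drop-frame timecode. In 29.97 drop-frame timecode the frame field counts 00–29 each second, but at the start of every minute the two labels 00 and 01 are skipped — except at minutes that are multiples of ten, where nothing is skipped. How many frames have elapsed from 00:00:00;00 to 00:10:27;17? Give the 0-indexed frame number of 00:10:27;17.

As if non-drop at 30 labels/s: (0 × 3600 + 10 × 60 + 27) × 30 + 17 = 18827.
Minute boundaries passed: 10; those not divisible by 10: 10 − 1 = 9; dropped labels = 2 × 9 = 18.
Actual frame index = 18827 − 18 = 18809.

18809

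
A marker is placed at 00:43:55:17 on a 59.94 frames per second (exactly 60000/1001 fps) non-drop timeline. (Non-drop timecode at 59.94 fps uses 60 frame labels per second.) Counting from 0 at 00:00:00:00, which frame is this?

Total seconds to the label: (0 × 3600 + 43 × 60 + 55) = 2635.
Frame index = 2635 × 60 + 17 = 158117.

158117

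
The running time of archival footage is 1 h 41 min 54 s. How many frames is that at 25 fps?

1 h 41 min 54 s = 6114 s.
Frames = 6114 × 25 = 152850.

152850 frames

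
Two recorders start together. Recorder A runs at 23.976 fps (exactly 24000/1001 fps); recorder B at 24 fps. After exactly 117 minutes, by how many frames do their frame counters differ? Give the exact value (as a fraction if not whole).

12960/77 frames

117 min = 7020 s.
A emits 24000/1001 × 7020 = 12960000/77 frames; B emits 24 × 7020 = 168480.
Difference = 12960/77 frames (≈ 168.3117); B is ahead of A.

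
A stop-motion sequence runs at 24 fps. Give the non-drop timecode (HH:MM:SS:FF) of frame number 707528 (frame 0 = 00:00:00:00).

707528 ÷ 24 = 29480 full seconds, remainder 8 frames.
29480 s = 8 h 11 min 20 s.
Timecode: 08:11:20:08.

08:11:20:08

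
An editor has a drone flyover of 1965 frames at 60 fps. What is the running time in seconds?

Running time = 1965 / (60) = 32.75 s.

32.75 seconds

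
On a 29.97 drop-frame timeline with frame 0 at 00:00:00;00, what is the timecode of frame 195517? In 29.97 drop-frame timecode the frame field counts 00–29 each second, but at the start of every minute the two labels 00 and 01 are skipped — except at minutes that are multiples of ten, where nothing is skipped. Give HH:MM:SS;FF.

01:48:43;23

Ten DF minutes hold 17982 frames, so frame 195517 lies in block 10 (frames 179820–197801) with 15697 frames into that block.
The block's first minute is 1800 frames and the rest 1798 each; 15697 frames reaches minute 8, so 10 × 18 + 8 × 2 = 196 labels have been skipped so far.
Adding those back, label number 195517 + 196 = 195713 at 30 labels/s is 6523 s + 23 f = 1 h 48 min 43 s frame 23, i.e. 01:48:43;23.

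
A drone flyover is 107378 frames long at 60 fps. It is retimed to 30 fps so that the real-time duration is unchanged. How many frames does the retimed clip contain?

53689 frames

Target frames = source frames × (target rate / source rate) = 107378 × (30)/(60) = 107378 × 1/2 = 53689.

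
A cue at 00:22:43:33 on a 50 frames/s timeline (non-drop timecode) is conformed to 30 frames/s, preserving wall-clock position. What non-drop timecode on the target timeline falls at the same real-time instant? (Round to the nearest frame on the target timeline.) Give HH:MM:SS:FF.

00:22:43:20

Source frame index: (0×3600 + 22×60 + 43) × 50 + 33 = 68183.
Real time: 68183 / (50) = 68183/50 s.
Target frame: (68183/50) × (30) = 204549/5 ≈ 40909.800 → 40910.
At 30 labels/s: frame 40910 → 00:22:43:20.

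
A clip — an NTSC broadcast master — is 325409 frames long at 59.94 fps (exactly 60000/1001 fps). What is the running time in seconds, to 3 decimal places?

Running time = 325409 × 1001/60000 = 325734409/60000 s ≈ 5428.907 s.

5428.907 seconds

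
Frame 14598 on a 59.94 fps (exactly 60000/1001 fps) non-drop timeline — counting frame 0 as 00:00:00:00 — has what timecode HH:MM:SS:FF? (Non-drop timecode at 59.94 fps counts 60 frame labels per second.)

14598 ÷ 60 = 243 full seconds, remainder 18 frames.
243 s = 0 h 4 min 3 s.
Timecode: 00:04:03:18.

00:04:03:18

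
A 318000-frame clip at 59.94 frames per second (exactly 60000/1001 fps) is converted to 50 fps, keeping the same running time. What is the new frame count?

265265 frames

Target frames = source frames × (target rate / source rate) = 318000 × (50)/(60000/1001) = 318000 × 1001/1200 = 265265.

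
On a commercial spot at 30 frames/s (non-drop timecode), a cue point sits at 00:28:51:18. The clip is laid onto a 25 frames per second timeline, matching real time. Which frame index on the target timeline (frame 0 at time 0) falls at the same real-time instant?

Source frame index: (0×3600 + 28×60 + 51) × 30 + 18 = 51948.
Real time: 51948 / (30) = 8658/5 s.
Target frame: (8658/5) × (25) = 43290.

frame 43290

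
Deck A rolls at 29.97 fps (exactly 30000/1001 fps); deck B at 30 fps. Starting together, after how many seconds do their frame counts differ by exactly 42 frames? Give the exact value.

1401.4 seconds

The gap grows by |30 − 30000/1001| = 30/1001 frames per second.
Time for a 42-frame gap: 42 ÷ (30/1001) = 1401.4 s.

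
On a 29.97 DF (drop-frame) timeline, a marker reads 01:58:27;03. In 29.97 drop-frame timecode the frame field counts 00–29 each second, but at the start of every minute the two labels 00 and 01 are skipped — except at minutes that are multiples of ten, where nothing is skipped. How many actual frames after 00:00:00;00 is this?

212999

As if non-drop at 30 labels/s: (1 × 3600 + 58 × 60 + 27) × 30 + 3 = 213213.
Minute boundaries passed: 118; those not divisible by 10: 118 − 11 = 107; dropped labels = 2 × 107 = 214.
Actual frame index = 213213 − 214 = 212999.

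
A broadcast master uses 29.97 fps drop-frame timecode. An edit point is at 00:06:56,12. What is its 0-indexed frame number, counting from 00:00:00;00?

As if non-drop at 30 labels/s: (0 × 3600 + 6 × 60 + 56) × 30 + 12 = 12492.
Minute boundaries passed: 6; those not divisible by 10: 6 − 0 = 6; dropped labels = 2 × 6 = 12.
Actual frame index = 12492 − 12 = 12480.

12480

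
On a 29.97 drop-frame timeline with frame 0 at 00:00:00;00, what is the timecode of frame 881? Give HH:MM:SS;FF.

Ten DF minutes hold 17982 frames, so frame 881 lies in block 0 (frames 0–17981) with 881 frames into that block.
The block's first minute is 1800 frames and the rest 1798 each; 881 frames reaches minute 0, so 0 × 18 + 0 × 2 = 0 labels have been skipped so far.
Adding those back, label number 881 + 0 = 881 at 30 labels/s is 29 s + 11 f = 0 h 0 min 29 s frame 11, i.e. 00:00:29;11.

00:00:29;11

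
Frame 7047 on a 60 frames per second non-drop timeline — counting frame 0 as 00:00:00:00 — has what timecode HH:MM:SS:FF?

7047 ÷ 60 = 117 full seconds, remainder 27 frames.
117 s = 0 h 1 min 57 s.
Timecode: 00:01:57:27.

00:01:57:27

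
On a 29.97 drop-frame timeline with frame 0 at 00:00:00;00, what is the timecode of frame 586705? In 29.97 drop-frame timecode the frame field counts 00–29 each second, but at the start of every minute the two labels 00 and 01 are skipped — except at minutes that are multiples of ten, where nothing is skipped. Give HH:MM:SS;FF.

05:26:16;13

Ten DF minutes hold 17982 frames, so frame 586705 lies in block 32 (frames 575424–593405) with 11281 frames into that block.
The block's first minute is 1800 frames and the rest 1798 each; 11281 frames reaches minute 6, so 32 × 18 + 6 × 2 = 588 labels have been skipped so far.
Adding those back, label number 586705 + 588 = 587293 at 30 labels/s is 19576 s + 13 f = 5 h 26 min 16 s frame 13, i.e. 05:26:16;13.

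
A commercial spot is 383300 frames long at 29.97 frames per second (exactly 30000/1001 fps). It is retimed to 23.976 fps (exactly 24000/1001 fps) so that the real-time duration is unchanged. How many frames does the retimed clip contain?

306640 frames

Target frames = source frames × (target rate / source rate) = 383300 × (24000/1001)/(30000/1001) = 383300 × 4/5 = 306640.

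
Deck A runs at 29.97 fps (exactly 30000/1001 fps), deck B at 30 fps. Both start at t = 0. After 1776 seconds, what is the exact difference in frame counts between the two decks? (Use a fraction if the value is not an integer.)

A emits 30000/1001 × 1776 = 53280000/1001 frames; B emits 30 × 1776 = 53280.
Difference = 53280/1001 frames (≈ 53.2268); B is ahead of A.

53280/1001 frames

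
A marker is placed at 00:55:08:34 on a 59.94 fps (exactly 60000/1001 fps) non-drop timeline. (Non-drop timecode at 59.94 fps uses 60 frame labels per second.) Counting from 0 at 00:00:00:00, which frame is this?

Total seconds to the label: (0 × 3600 + 55 × 60 + 8) = 3308.
Frame index = 3308 × 60 + 34 = 198514.

198514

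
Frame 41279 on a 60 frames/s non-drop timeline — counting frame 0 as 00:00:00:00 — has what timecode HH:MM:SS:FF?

00:11:27:59

41279 ÷ 60 = 687 full seconds, remainder 59 frames.
687 s = 0 h 11 min 27 s.
Timecode: 00:11:27:59.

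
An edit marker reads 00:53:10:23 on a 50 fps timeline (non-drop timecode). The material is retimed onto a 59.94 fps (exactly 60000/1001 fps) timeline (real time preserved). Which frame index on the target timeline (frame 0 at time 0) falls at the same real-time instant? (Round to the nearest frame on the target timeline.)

Source frame index: (0×3600 + 53×60 + 10) × 50 + 23 = 159523.
Real time: 159523 / (50) = 159523/50 s.
Target frame: (159523/50) × (60000/1001) = 2103600/11 ≈ 191236.364 → 191236.

frame 191236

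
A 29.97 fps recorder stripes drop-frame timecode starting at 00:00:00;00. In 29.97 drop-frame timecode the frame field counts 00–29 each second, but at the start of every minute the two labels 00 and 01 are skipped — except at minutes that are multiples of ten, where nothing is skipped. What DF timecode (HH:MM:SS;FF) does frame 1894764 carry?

17:33:42;00

Ten DF minutes hold 17982 frames, so frame 1894764 lies in block 105 (frames 1888110–1906091) with 6654 frames into that block.
The block's first minute is 1800 frames and the rest 1798 each; 6654 frames reaches minute 3, so 105 × 18 + 3 × 2 = 1896 labels have been skipped so far.
Adding those back, label number 1894764 + 1896 = 1896660 at 30 labels/s is 63222 s + 0 f = 17 h 33 min 42 s frame 0, i.e. 17:33:42;00.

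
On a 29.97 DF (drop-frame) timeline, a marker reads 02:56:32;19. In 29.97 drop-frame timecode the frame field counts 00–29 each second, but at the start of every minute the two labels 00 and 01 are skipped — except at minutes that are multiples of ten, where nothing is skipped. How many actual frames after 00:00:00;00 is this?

As if non-drop at 30 labels/s: (2 × 3600 + 56 × 60 + 32) × 30 + 19 = 317779.
Minute boundaries passed: 176; those not divisible by 10: 176 − 17 = 159; dropped labels = 2 × 159 = 318.
Actual frame index = 317779 − 318 = 317461.

317461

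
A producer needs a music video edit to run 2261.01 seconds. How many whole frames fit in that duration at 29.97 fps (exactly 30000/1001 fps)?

Frames = 2261.01 × 30000/1001 = 67830300/1001 ≈ 67762.5375.
Complete frames: 67762.

67762 frames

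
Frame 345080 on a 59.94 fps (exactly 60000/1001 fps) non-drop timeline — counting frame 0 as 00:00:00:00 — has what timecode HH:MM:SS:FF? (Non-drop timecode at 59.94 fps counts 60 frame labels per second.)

345080 ÷ 60 = 5751 full seconds, remainder 20 frames.
5751 s = 1 h 35 min 51 s.
Timecode: 01:35:51:20.

01:35:51:20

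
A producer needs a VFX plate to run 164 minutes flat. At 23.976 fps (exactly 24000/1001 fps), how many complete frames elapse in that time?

164 min = 9840 s.
Frames = 9840 × 24000/1001 = 236160000/1001 ≈ 235924.0759.
Complete frames: 235924.

235924 frames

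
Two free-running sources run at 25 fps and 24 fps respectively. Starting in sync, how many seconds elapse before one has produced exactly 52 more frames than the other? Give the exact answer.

The gap grows by |24 − 25| = 1 frame per second.
Time for a 52-frame gap: 52 ÷ (1) = 52 s.

52 seconds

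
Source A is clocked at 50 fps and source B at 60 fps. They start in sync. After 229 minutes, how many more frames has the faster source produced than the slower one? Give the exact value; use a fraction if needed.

229 min = 13740 s.
A emits 50 × 13740 = 687000 frames; B emits 60 × 13740 = 824400.
Difference = 137400 frames; B is ahead of A.

137400 frames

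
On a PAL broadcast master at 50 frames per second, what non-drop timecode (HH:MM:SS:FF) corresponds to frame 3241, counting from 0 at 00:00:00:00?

3241 ÷ 50 = 64 full seconds, remainder 41 frames.
64 s = 0 h 1 min 4 s.
Timecode: 00:01:04:41.

00:01:04:41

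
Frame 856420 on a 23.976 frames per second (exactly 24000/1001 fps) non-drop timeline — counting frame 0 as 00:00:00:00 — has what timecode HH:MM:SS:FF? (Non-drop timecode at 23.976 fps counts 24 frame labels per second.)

856420 ÷ 24 = 35684 full seconds, remainder 4 frames.
35684 s = 9 h 54 min 44 s.
Timecode: 09:54:44:04.

09:54:44:04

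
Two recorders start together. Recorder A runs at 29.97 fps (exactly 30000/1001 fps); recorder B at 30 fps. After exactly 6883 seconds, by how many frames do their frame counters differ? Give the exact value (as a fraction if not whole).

206490/1001 frames

A emits 30000/1001 × 6883 = 206490000/1001 frames; B emits 30 × 6883 = 206490.
Difference = 206490/1001 frames (≈ 206.2837); B is ahead of A.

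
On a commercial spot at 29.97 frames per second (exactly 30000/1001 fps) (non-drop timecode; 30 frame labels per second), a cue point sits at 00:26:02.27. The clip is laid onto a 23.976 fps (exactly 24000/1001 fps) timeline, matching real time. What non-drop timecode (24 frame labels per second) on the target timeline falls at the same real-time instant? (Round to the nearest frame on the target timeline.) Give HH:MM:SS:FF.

Source frame index: (0×3600 + 26×60 + 2) × 30 + 27 = 46887.
Real time: 46887 / (30000/1001) = 15644629/10000 s.
Target frame: (15644629/10000) × (24000/1001) = 187548/5 ≈ 37509.600 → 37510.
At 24 labels/s: frame 37510 → 00:26:02:22.

00:26:02:22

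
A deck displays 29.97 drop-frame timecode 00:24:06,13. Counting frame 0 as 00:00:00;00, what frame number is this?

43349

Complete 10-minute blocks: 2, each 17982 frames → 35964.
Remaining 4 whole minutes in the current block: 1800 + 3 × 1798 = 7194 frames.
Within the current minute: 6 × 30 + 13 − 2 = 191 (labels ;00/;01 skipped at this minute). Total = 35964 + 7194 + 191 = 43349.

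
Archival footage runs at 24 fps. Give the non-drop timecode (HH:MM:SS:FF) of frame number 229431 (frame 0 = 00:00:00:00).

229431 ÷ 24 = 9559 full seconds, remainder 15 frames.
9559 s = 2 h 39 min 19 s.
Timecode: 02:39:19:15.

02:39:19:15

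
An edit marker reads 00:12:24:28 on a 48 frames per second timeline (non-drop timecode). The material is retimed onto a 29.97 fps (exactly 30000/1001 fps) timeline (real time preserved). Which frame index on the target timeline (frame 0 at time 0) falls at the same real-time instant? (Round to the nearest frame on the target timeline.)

frame 22315

Source frame index: (0×3600 + 12×60 + 24) × 48 + 28 = 35740.
Real time: 35740 / (48) = 8935/12 s.
Target frame: (8935/12) × (30000/1001) = 22337500/1001 ≈ 22315.185 → 22315.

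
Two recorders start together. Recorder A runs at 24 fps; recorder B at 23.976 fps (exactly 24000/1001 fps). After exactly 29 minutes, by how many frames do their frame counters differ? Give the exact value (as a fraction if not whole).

41760/1001 frames

29 min = 1740 s.
A emits 24 × 1740 = 41760 frames; B emits 24000/1001 × 1740 = 41760000/1001.
Difference = 41760/1001 frames (≈ 41.7183); B is behind A.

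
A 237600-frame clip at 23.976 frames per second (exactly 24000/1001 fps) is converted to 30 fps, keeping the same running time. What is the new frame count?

Target frames = source frames × (target rate / source rate) = 237600 × (30)/(24000/1001) = 237600 × 1001/800 = 297297.

297297 frames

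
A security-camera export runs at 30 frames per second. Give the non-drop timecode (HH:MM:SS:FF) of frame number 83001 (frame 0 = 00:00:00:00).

00:46:06:21

83001 ÷ 30 = 2766 full seconds, remainder 21 frames.
2766 s = 0 h 46 min 6 s.
Timecode: 00:46:06:21.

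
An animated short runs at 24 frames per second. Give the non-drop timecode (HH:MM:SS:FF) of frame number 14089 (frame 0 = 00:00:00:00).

00:09:47:01

14089 ÷ 24 = 587 full seconds, remainder 1 frame.
587 s = 0 h 9 min 47 s.
Timecode: 00:09:47:01.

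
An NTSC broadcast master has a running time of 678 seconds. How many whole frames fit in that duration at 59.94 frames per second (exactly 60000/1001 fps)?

Frames = 678 × 60000/1001 = 40680000/1001 ≈ 40639.3606.
Complete frames: 40639.

40639 frames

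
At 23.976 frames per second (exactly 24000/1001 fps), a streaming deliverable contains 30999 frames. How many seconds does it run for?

1292.916625 seconds

Running time = 30999 / (24000/1001) = 1292.916625 s.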